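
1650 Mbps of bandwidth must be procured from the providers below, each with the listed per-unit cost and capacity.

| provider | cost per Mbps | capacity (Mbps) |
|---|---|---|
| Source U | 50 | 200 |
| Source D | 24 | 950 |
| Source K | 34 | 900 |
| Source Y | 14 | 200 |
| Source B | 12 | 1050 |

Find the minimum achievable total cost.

Use providers in increasing cost order.
Source B (12): use full 1050 ; 600 Mbps to go.
Source Y at 14: take all 200 Mbps ; 400 still needed.
Source D (24): take the remaining 400 ; done.
Source K, Source U: unused.
Cost = 1050×12 + 200×14 + 400×24 = 25000.

25000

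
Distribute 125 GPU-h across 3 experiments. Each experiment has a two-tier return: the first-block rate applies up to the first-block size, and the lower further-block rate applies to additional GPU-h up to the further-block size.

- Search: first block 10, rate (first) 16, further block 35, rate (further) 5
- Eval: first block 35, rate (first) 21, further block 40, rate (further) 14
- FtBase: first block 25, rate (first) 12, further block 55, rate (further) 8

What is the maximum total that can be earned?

Order all 6 blocks by rate: Eval/tier1 21 > Search/tier1 16 > Eval/tier2 14 > FtBase/tier1 12 > FtBase/tier2 8 > Search/tier2 5.
Eval/tier1 (21): +35 ; 90 left.
Fill Search tier1 block (10 at 16) ; 80 left.
Fill Eval tier2 block (40 at 14) ; 40 left.
Fill FtBase tier1 block (25 at 12) ; 15 left.
FtBase tier2 at 8: only 15 left, fill 15.
Total = 21×35 + 16×10 + 14×40 + 12×25 + 8×15 = 1875.

1875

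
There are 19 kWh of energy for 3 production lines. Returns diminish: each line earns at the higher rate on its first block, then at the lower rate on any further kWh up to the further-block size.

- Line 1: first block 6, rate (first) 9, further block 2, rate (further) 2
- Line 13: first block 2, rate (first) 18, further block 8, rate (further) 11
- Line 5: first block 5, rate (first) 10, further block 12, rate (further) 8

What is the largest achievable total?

Order all 6 blocks by rate: Line 13/tier1 18 > Line 13/tier2 11 > Line 5/tier1 10 > Line 1/tier1 9 > Line 5/tier2 8 > Line 1/tier2 2.
Fill Line 13 tier1 block (2 at 18) → 17 left.
Line 13 tier2 at 11: fill all 8 → 9 left.
Fill Line 5 tier1 block (5 at 10) → 4 left.
4 remain; put them into Line 1 tier1 at 9.
Total = 18×2 + 11×8 + 10×5 + 9×4 = 210.

210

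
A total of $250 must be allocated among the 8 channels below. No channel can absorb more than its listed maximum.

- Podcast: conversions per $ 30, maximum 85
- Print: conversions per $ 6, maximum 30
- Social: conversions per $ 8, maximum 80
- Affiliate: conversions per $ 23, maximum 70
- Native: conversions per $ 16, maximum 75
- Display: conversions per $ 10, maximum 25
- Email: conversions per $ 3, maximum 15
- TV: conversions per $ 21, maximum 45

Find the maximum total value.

Rank by conversions per $: Podcast 30 > Affiliate 23 > TV 21 > Native 16 > Display 10 > Social 8 > Print 6 > Email 3.
Podcast takes 85 to reach its cap of 85 → 165 left.
Give Affiliate 70 to hit its cap of 70 → 95 left.
TV: +45 to 45 (cap) → 50 left.
Native has room for 75 but only 50 remain, so it gets 50.
Total = 30×85 + 23×70 + 16×50 + 21×45 = 5905.

5905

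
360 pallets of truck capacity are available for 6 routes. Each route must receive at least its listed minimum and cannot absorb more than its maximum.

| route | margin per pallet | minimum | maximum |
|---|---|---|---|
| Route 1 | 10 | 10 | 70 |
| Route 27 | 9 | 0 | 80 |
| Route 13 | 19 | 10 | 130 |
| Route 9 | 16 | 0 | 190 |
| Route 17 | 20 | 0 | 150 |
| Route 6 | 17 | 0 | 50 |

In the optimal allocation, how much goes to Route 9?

20

Meeting every minimum uses 10+0+10+0+0+0 = 20 pallets, leaving 340.
Rank by margin per pallet: Route 17 20 > Route 13 19 > Route 6 17 > Route 9 16 > Route 1 10 > Route 27 9.
Give Route 17 150 more to hit its cap of 150 — 190 left.
Give Route 13 120 more to hit its cap of 130 — 70 left.
Route 6 takes 50 more to reach its cap of 50 — 20 left.
Route 9 has room for 190 more but only 20 remain, so it gets 20.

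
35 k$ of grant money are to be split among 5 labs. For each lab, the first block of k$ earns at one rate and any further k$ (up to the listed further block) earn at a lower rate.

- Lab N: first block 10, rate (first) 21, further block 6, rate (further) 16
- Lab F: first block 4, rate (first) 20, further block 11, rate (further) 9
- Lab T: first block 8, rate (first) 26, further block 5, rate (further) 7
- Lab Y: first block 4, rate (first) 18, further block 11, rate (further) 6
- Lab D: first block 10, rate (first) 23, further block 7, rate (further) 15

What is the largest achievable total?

Treat each block as its own option and order by rate: Lab T/T1 26 > Lab D/T1 23 > Lab N/T1 21 > Lab F/T1 20 > Lab Y/T1 18 > Lab N/T2 16 > Lab D/T2 15 > Lab F/T2 9 > Lab T/T2 7 > Lab Y/T2 6.
Lab T T1 at 26: fill all 8 — 27 left.
Lab D/T1 (23): +10 — 17 left.
Fill Lab N T1 block (10 at 21) — 7 left.
Fill Lab F T1 block (4 at 20) — 3 left.
Lab Y/T1: +3 of 4 at 18; pool empty.
Total = 26×8 + 23×10 + 21×10 + 20×4 + 18×3 = 782.

782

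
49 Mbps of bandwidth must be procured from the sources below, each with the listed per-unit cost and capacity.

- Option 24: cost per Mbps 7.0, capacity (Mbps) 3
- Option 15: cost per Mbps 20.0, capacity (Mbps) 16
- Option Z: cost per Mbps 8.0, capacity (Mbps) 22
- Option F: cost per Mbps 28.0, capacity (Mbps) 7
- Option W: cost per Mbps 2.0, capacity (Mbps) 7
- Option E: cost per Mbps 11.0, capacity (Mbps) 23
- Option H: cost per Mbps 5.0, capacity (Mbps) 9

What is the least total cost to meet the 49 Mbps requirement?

Use sources in increasing cost order.
Take 7 from Option W at 2.0 → need 42 more.
Option H (5.0): use full 9 → 33 Mbps to go.
Take 3 from Option 24 at 7.0 → need 30 more.
Option Z at 8.0: take all 22 Mbps → 8 still needed.
Take 8 from Option E at 11.0 to finish.
Option 15, Option F: unused.
Cost = 7×2.0 + 9×5.0 + 3×7.0 + 22×8.0 + 8×11.0 = 344.

344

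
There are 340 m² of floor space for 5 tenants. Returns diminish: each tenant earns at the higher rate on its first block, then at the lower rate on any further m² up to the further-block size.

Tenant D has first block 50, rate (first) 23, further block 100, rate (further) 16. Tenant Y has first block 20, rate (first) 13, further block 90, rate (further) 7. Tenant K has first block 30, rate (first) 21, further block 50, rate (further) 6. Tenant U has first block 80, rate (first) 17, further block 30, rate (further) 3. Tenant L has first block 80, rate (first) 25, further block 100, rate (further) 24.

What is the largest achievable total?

7540

Rank every tier by rate: Tenant L/tier1 25 > Tenant L/tier2 24 > Tenant D/tier1 23 > Tenant K/tier1 21 > Tenant U/tier1 17 > Tenant D/tier2 16 > Tenant Y/tier1 13 > Tenant Y/tier2 7 > Tenant K/tier2 6 > Tenant U/tier2 3.
Tenant L tier1 at 25: fill all 80 → 260 left.
Tenant L/tier2 (24): +100 → 160 left.
Fill Tenant D tier1 block (50 at 23) → 110 left.
Fill Tenant K tier1 block (30 at 21) → 80 left.
Fill Tenant U tier1 block (80 at 17) → 0 left.
Total = 25×80 + 24×100 + 23×50 + 21×30 + 17×80 = 7540.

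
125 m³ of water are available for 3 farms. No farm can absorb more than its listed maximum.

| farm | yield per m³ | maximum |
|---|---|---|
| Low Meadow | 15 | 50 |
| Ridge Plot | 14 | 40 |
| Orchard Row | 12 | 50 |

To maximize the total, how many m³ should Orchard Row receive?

35

Order the farms by yield per m³: Low Meadow 15 > Ridge Plot 14 > Orchard Row 12.
Low Meadow takes 50 to reach its cap of 50 — 75 left.
Give Ridge Plot 40 to hit its cap of 40 — 35 left.
Only 35 left; Orchard Row takes them to reach 35.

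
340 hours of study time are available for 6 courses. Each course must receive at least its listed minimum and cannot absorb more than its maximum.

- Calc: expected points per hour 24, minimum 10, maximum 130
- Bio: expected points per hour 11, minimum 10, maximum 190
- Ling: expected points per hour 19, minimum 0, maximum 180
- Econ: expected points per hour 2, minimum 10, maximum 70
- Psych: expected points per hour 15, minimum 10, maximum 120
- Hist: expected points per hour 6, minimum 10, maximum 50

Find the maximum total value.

Meeting every minimum uses 10+10+0+10+10+10 = 50 hours, leaving 290.
Order the courses by expected points per hour: Calc 24 > Ling 19 > Psych 15 > Bio 11 > Hist 6 > Econ 2.
Calc: +120 to 130 (cap) — 170 left.
Ling has room for 180 more but only 170 remain, so it gets 170.
Total = 24×130 + 11×10 + 19×170 + 2×10 + 15×10 + 6×10 = 6690.

6690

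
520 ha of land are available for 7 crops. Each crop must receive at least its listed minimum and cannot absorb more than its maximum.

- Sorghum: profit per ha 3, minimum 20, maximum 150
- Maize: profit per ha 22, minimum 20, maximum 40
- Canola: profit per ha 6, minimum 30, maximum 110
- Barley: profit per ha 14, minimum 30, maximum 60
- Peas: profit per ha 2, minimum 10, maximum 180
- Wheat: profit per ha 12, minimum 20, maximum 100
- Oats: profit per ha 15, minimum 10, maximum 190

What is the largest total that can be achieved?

Meeting every minimum uses 20+20+30+30+10+20+10 = 140 ha, leaving 380.
Highest profit per ha first: Maize 22 > Oats 15 > Barley 14 > Wheat 12 > Canola 6 > Sorghum 3 > Peas 2.
Maize: +20 to 40 (cap) → 360 left.
Give Oats 180 more to hit its cap of 190 → 180 left.
Barley takes 30 more to reach its cap of 60 → 150 left.
Wheat: +80 to 100 (cap) → 70 left.
Canola has room for 80 more but only 70 remain, so it gets 100.
Total = 3×20 + 22×40 + 6×100 + 14×60 + 2×10 + 12×100 + 15×190 = 6450.

6450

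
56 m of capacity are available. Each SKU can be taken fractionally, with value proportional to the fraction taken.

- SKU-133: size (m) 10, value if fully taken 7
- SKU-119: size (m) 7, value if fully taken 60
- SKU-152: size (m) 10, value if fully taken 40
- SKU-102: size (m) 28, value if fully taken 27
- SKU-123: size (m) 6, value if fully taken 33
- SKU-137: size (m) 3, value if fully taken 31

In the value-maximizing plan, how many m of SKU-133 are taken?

Rank by value-to-size ratio: SKU-137 31/3≈10.3, SKU-119 60/7≈8.57, SKU-123 33/6≈5.5, SKU-152 40/10≈4, SKU-102 27/28≈0.964, SKU-133 7/10≈0.7.
SKU-137: take in full, 3 m for value 31 ; 53 left.
SKU-119: take in full, 7 m for value 60 ; 46 left.
Take all of SKU-123 (6 m, value 33) ; 40 m left.
All 10 m of SKU-152 fit (value 40) ; 30 remain.
SKU-102: take in full, 28 m for value 27 ; 2 left.
Only 2 m remain; take 2/10 of SKU-133 for value 7×2/10 = 1.4.

2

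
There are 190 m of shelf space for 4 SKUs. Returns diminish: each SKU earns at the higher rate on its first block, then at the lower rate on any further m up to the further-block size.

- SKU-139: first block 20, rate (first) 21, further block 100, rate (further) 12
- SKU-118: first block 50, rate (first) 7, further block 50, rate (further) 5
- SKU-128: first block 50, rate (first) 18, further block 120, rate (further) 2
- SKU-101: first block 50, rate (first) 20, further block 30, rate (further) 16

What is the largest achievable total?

Treat each block as its own option and order by rate: SKU-139/T1 21 > SKU-101/T1 20 > SKU-128/T1 18 > SKU-101/T2 16 > SKU-139/T2 12 > SKU-118/T1 7 > SKU-118/T2 5 > SKU-128/T2 2.
SKU-139/T1 (21): +20 ; 170 left.
SKU-101 T1 at 20: fill all 50 ; 120 left.
Fill SKU-128 T1 block (50 at 18) ; 70 left.
Fill SKU-101 T2 block (30 at 16) ; 40 left.
40 remain; put them into SKU-139 T2 at 12.
Total = 21×20 + 20×50 + 18×50 + 16×30 + 12×40 = 3280.

3280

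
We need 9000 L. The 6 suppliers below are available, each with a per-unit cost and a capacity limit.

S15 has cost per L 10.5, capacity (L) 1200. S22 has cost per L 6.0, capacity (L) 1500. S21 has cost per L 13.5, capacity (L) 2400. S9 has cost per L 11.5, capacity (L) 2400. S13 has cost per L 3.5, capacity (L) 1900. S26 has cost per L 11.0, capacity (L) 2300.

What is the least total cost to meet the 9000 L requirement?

Cheapest first:
Take 1900 from S13 at 3.5 ; need 7100 more.
S22 (6.0): use full 1500 ; 5600 L to go.
Take 1200 from S15 at 10.5 ; need 4400 more.
Take 2300 from S26 at 11.0 ; need 2100 more.
S9 at 11.5: take 2100 of its 2400 ; requirement met.
S21: unused.
Cost = 1900×3.5 + 1500×6.0 + 1200×10.5 + 2300×11.0 + 2100×11.5 = 77700.

77700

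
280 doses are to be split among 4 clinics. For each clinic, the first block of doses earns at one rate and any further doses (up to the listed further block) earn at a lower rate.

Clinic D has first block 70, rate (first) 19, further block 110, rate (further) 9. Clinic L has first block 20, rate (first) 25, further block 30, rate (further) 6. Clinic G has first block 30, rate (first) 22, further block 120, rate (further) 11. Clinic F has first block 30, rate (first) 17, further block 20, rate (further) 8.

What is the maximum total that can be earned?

Order all 8 blocks by rate: Clinic L/tier1 25 > Clinic G/tier1 22 > Clinic D/tier1 19 > Clinic F/tier1 17 > Clinic G/tier2 11 > Clinic D/tier2 9 > Clinic F/tier2 8 > Clinic L/tier2 6.
Clinic L/tier1 (25): +20 — 260 left.
Clinic G/tier1 (22): +30 — 230 left.
Clinic D/tier1 (19): +70 — 160 left.
Fill Clinic F tier1 block (30 at 17) — 130 left.
Clinic G tier2 at 11: fill all 120 — 10 left.
10 remain; put them into Clinic D tier2 at 9.
Total = 25×20 + 22×30 + 19×70 + 17×30 + 11×120 + 9×10 = 4410.

4410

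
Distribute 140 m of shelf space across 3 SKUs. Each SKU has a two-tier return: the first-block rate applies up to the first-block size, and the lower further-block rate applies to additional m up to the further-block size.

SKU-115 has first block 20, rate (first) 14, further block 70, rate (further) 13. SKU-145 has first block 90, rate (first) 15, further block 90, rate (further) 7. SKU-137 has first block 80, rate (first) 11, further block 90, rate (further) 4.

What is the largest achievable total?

Order all 6 blocks by rate: SKU-145/first 15 > SKU-115/first 14 > SKU-115/second 13 > SKU-137/first 11 > SKU-145/second 7 > SKU-137/second 4.
SKU-145/first (15): +90 — 50 left.
Fill SKU-115 first block (20 at 14) — 30 left.
30 remain; put them into SKU-115 second at 13.
Total = 15×90 + 14×20 + 13×30 = 2020.

2020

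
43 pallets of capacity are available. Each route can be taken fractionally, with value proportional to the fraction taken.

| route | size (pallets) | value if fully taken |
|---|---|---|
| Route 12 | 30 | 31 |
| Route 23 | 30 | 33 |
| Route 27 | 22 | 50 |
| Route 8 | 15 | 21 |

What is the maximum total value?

Best value per unit of size first: Route 27 50/22≈2.27, Route 8 21/15≈1.4, Route 23 33/30≈1.1, Route 12 31/30≈1.03.
All 22 pallets of Route 27 fit (value 50) — 21 remain.
Take all of Route 8 (15 pallets, value 21) — 6 pallets left.
Fill the last 6 pallets with part of Route 23: 6/30 of it earns 6.6.
Total value = 77.6.

77.6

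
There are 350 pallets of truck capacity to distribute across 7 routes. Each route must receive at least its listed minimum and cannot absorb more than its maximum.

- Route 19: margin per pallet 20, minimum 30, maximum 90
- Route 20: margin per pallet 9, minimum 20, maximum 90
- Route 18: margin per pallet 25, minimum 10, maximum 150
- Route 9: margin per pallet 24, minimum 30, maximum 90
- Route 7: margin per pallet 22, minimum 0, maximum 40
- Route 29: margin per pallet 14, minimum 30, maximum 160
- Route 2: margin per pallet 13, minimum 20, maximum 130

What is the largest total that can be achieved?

Meeting every minimum uses 30+20+10+30+0+30+20 = 140 pallets, leaving 210.
Order the routes by margin per pallet: Route 18 25 > Route 9 24 > Route 7 22 > Route 19 20 > Route 29 14 > Route 2 13 > Route 20 9.
Route 18 takes 140 more to reach its cap of 150 — 70 left.
Route 9: +60 to 90 (cap) — 10 left.
Only 10 left; Route 7 takes them to reach 10.
Total = 20×30 + 9×20 + 25×150 + 24×90 + 22×10 + 14×30 + 13×20 = 7590.

7590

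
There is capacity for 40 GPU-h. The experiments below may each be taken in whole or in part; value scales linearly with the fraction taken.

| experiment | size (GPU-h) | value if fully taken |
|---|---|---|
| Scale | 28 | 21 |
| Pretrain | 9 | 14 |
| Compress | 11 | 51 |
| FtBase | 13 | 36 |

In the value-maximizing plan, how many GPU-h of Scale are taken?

Sort by value density: Compress 51/11≈4.64, FtBase 36/13≈2.77, Pretrain 14/9≈1.56, Scale 21/28≈0.75.
Take all of Compress (11 GPU-h, value 51) ; 29 GPU-h left.
All 13 GPU-h of FtBase fit (value 36) ; 16 remain.
Take all of Pretrain (9 GPU-h, value 14) ; 7 GPU-h left.
7 GPU-h left: a 7/28 share of Scale gives 21×7/28 = 5.25.

7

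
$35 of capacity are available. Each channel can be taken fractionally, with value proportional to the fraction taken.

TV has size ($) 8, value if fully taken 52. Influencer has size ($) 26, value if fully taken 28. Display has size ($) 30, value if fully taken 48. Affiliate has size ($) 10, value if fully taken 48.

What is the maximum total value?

Rank by value-to-size ratio: TV 52/8≈6.5, Affiliate 48/10≈4.8, Display 48/30≈1.6, Influencer 28/26≈1.08.
Take all of TV (8 $, value 52) → 27 $ left.
Take all of Affiliate (10 $, value 48) → 17 $ left.
17 $ left: a 17/30 share of Display gives 48×17/30 = 27.2.
Total value = 127.2.

127.2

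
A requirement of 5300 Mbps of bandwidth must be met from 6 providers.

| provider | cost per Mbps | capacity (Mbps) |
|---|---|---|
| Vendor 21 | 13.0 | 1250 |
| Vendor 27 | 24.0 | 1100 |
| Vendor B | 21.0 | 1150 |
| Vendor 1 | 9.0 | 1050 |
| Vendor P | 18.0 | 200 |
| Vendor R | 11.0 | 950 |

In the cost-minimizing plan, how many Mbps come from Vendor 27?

Use providers in increasing cost order.
Vendor 1 (9.0): use full 1050 — 4250 Mbps to go.
Take 950 from Vendor R at 11.0 — need 3300 more.
Vendor 21 at 13.0: take all 1250 Mbps — 2050 still needed.
Vendor P at 18.0: take all 200 Mbps — 1850 still needed.
Vendor B (21.0): use full 1150 — 700 Mbps to go.
Vendor 27 (24.0): take the remaining 700 — done.

700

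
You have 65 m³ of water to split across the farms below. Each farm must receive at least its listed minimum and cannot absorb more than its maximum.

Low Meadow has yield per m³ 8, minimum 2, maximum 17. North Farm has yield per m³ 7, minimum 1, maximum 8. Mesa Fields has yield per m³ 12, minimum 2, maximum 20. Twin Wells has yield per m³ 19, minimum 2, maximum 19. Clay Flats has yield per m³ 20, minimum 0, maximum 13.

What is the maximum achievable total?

Meeting every minimum uses 2+1+2+2+0 = 7 m³, leaving 58.
Highest yield per m³ first: Clay Flats 20 > Twin Wells 19 > Mesa Fields 12 > Low Meadow 8 > North Farm 7.
Clay Flats takes 13 more to reach its cap of 13 — 45 left.
Give Twin Wells 17 more to hit its cap of 19 — 28 left.
Give Mesa Fields 18 more to hit its cap of 20 — 10 left.
Low Meadow: +10 (room for 15) → 12. Pool exhausted.
Total = 8×12 + 7×1 + 12×20 + 19×19 + 20×13 = 964.

964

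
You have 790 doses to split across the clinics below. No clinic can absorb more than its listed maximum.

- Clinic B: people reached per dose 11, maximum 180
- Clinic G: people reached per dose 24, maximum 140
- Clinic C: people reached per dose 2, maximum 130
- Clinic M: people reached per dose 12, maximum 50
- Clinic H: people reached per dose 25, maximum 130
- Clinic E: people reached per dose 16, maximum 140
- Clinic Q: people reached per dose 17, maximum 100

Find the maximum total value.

13230

Rank by people reached per dose: Clinic H 25 > Clinic G 24 > Clinic Q 17 > Clinic E 16 > Clinic M 12 > Clinic B 11 > Clinic C 2.
Clinic H takes 130 to reach its cap of 130 ; 660 left.
Give Clinic G 140 to hit its cap of 140 ; 520 left.
Give Clinic Q 100 to hit its cap of 100 ; 420 left.
Clinic E: +140 to 140 (cap) ; 280 left.
Clinic M takes 50 to reach its cap of 50 ; 230 left.
Give Clinic B 180 to hit its cap of 180 ; 50 left.
Clinic C has room for 130 but only 50 remain, so it gets 50.
Total = 11×180 + 24×140 + 2×50 + 12×50 + 25×130 + 16×140 + 17×100 = 13230.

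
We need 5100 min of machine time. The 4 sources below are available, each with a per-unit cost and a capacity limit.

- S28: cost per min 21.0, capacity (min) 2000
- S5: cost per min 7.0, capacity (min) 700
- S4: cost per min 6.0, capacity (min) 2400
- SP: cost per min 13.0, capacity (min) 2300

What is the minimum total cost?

45300

Fill from the cheapest source first.
S4 at 6.0: take all 2400 min — 2700 still needed.
S5 (7.0): use full 700 — 2000 min to go.
SP (13.0): take the remaining 2000 — done.
S28: unused.
Cost = 2400×6.0 + 700×7.0 + 2000×13.0 = 45300.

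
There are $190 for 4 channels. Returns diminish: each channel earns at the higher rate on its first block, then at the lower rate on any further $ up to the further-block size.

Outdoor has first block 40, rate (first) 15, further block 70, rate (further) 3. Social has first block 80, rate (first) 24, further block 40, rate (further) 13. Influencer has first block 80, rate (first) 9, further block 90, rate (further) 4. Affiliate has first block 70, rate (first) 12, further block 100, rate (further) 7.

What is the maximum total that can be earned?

Rank every tier by rate: Social/T1 24 > Outdoor/T1 15 > Social/T2 13 > Affiliate/T1 12 > Influencer/T1 9 > Affiliate/T2 7 > Influencer/T2 4 > Outdoor/T2 3.
Social T1 at 24: fill all 80 ; 110 left.
Fill Outdoor T1 block (40 at 15) ; 70 left.
Social/T2 (13): +40 ; 30 left.
Affiliate T1 at 12: only 30 left, fill 30.
Total = 24×80 + 15×40 + 13×40 + 12×30 = 3400.

3400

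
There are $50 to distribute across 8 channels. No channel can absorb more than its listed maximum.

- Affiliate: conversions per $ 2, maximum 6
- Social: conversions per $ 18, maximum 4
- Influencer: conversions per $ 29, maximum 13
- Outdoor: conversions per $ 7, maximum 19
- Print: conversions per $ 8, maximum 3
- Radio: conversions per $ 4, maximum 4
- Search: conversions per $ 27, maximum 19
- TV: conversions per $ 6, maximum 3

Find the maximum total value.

1063

Highest conversions per $ first: Influencer 29 > Search 27 > Social 18 > Print 8 > Outdoor 7 > TV 6 > Radio 4 > Affiliate 2.
Influencer: +13 to 13 (cap) — 37 left.
Search takes 19 to reach its cap of 19 — 18 left.
Social: +4 to 4 (cap) — 14 left.
Print takes 3 to reach its cap of 3 — 11 left.
Only 11 left; Outdoor takes them to reach 11.
Total = 18×4 + 29×13 + 7×11 + 8×3 + 27×19 = 1063.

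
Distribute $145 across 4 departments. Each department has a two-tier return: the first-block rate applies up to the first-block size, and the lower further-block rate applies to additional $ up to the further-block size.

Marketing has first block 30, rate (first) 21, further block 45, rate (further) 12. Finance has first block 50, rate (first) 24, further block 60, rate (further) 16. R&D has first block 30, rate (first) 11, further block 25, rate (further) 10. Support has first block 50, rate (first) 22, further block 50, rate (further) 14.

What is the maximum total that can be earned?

Order all 8 blocks by rate: Finance/first 24 > Support/first 22 > Marketing/first 21 > Finance/second 16 > Support/second 14 > Marketing/second 12 > R&D/first 11 > R&D/second 10.
Finance first at 24: fill all 50 → 95 left.
Fill Support first block (50 at 22) → 45 left.
Marketing first at 21: fill all 30 → 15 left.
Finance/second: +15 of 60 at 16; pool empty.
Total = 24×50 + 22×50 + 21×30 + 16×15 = 3170.

3170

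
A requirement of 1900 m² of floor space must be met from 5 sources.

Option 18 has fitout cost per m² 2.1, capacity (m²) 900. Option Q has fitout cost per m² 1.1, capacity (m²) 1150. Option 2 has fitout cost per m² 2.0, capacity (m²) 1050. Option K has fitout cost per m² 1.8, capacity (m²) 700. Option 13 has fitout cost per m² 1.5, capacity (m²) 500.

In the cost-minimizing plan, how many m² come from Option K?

Cheapest first:
Option Q (1.1): use full 1150 — 750 m² to go.
Option 13 (1.5): use full 500 — 250 m² to go.
Option K at 1.8: take 250 of its 700 — requirement met.
Option 2, Option 18: unused.

250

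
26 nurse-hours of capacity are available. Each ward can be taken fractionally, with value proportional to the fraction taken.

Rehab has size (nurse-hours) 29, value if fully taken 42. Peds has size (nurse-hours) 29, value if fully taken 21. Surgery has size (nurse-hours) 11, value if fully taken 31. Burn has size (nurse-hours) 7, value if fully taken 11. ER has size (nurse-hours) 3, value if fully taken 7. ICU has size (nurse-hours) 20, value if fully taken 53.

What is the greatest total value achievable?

Best value per unit of size first: Surgery 31/11≈2.82, ICU 53/20≈2.65, ER 7/3≈2.33, Burn 11/7≈1.57, Rehab 42/29≈1.45, Peds 21/29≈0.724.
Surgery: take in full, 11 nurse-hours for value 31 ; 15 left.
15 nurse-hours left: a 15/20 share of ICU gives 53×15/20 = 39.75.
Total value = 70.75.

70.75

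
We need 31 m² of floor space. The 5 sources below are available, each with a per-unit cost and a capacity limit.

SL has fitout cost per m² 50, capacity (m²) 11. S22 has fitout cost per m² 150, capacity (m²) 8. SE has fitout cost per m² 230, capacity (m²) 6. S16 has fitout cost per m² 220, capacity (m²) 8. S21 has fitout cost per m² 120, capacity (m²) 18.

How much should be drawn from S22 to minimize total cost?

2

Cheapest first:
SL at 50: take all 11 m² — 20 still needed.
Take 18 from S21 at 120 — need 2 more.
Take 2 from S22 at 150 to finish.
S16, SE: unused.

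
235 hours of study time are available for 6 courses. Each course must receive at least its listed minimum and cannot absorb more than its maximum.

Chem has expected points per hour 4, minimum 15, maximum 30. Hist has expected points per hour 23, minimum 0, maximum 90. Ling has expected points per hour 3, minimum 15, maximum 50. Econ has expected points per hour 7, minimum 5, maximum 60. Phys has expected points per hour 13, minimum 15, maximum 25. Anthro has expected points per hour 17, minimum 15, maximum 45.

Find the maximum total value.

3580

Meeting every minimum uses 15+0+15+5+15+15 = 65 hours, leaving 170.
Rank by expected points per hour: Hist 23 > Anthro 17 > Phys 13 > Econ 7 > Chem 4 > Ling 3.
Hist: +90 to 90 (cap) → 80 left.
Anthro: +30 to 45 (cap) → 50 left.
Phys: +10 to 25 (cap) → 40 left.
Only 40 left; Econ takes them to reach 45.
Total = 4×15 + 23×90 + 3×15 + 7×45 + 13×25 + 17×45 = 3580.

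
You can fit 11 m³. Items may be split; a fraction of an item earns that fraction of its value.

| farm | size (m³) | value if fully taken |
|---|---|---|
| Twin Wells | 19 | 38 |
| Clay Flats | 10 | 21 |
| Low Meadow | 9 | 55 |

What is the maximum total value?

Best value per unit of size first: Low Meadow 55/9≈6.11, Clay Flats 21/10≈2.1, Twin Wells 38/19≈2.
Low Meadow: take in full, 9 m³ for value 55 → 2 left.
Only 2 m³ remain; take 2/10 of Clay Flats for value 21×2/10 = 4.2.
Total value = 59.2.

59.2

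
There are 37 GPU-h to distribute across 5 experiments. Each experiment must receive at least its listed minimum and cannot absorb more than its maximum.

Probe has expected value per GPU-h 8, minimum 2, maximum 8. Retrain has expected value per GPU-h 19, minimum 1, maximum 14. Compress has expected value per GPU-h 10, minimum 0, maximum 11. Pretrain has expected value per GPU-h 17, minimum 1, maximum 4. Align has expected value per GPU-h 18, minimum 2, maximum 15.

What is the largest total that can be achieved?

Meeting every minimum uses 2+1+0+1+2 = 6 GPU-h, leaving 31.
Order the experiments by expected value per GPU-h: Retrain 19 > Align 18 > Pretrain 17 > Compress 10 > Probe 8.
Retrain: +13 to 14 (cap) ; 18 left.
Give Align 13 more to hit its cap of 15 ; 5 left.
Pretrain: +3 to 4 (cap) ; 2 left.
Compress: +2 (room for 11) → 2. Pool exhausted.
Total = 8×2 + 19×14 + 10×2 + 17×4 + 18×15 = 640.

640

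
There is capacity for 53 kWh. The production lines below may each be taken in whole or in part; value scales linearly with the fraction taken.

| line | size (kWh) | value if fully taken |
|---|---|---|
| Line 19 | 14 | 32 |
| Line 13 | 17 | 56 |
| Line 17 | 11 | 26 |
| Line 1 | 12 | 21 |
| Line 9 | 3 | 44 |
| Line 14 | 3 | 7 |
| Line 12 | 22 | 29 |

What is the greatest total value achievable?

173.75

Best value per unit of size first: Line 9 44/3≈14.7, Line 13 56/17≈3.29, Line 17 26/11≈2.36, Line 14 7/3≈2.33, Line 19 32/14≈2.29, Line 1 21/12≈1.75, Line 12 29/22≈1.32.
All 3 kWh of Line 9 fit (value 44) — 50 remain.
All 17 kWh of Line 13 fit (value 56) — 33 remain.
Line 17: take in full, 11 kWh for value 26 — 22 left.
All 3 kWh of Line 14 fit (value 7) — 19 remain.
All 14 kWh of Line 19 fit (value 32) — 5 remain.
Only 5 kWh remain; take 5/12 of Line 1 for value 21×5/12 = 8.75.
Total value = 173.75.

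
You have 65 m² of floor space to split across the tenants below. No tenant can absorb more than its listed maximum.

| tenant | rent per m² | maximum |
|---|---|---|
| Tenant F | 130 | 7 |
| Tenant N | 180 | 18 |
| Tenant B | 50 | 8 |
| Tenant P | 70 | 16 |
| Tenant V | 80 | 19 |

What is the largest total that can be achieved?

Rank by rent per m²: Tenant N 180 > Tenant F 130 > Tenant V 80 > Tenant P 70 > Tenant B 50.
Give Tenant N 18 to hit its cap of 18 ; 47 left.
Tenant F: +7 to 7 (cap) ; 40 left.
Give Tenant V 19 to hit its cap of 19 ; 21 left.
Tenant P takes 16 to reach its cap of 16 ; 5 left.
Tenant B: +5 (room for 8) → 5. Pool exhausted.
Total = 130×7 + 180×18 + 50×5 + 70×16 + 80×19 = 7040.

7040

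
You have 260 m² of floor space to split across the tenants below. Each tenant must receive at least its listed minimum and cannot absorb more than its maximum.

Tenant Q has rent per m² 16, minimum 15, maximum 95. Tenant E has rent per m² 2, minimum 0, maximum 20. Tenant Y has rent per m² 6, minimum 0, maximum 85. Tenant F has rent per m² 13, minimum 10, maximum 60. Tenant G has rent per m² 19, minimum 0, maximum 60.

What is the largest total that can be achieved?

3710

Meeting every minimum uses 15+0+0+10+0 = 25 m², leaving 235.
Order the tenants by rent per m²: Tenant G 19 > Tenant Q 16 > Tenant F 13 > Tenant Y 6 > Tenant E 2.
Give Tenant G 60 more to hit its cap of 60 → 175 left.
Give Tenant Q 80 more to hit its cap of 95 → 95 left.
Tenant F takes 50 more to reach its cap of 60 → 45 left.
Only 45 left; Tenant Y takes them to reach 45.
Total = 16×95 + 6×45 + 13×60 + 19×60 = 3710.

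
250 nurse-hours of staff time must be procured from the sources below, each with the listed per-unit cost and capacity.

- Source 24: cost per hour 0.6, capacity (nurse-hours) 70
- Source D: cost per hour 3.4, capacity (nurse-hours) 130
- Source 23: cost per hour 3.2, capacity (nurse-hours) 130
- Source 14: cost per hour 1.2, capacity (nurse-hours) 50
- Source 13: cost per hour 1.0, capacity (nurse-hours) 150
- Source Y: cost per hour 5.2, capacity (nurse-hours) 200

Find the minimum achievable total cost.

228

Fill from the cheapest source first.
Source 24 (0.6): use full 70 — 180 nurse-hours to go.
Source 13 at 1.0: take all 150 nurse-hours — 30 still needed.
Source 14 (1.2): take the remaining 30 — done.
Source 23, Source D, Source Y: unused.
Cost = 70×0.6 + 150×1.0 + 30×1.2 = 228.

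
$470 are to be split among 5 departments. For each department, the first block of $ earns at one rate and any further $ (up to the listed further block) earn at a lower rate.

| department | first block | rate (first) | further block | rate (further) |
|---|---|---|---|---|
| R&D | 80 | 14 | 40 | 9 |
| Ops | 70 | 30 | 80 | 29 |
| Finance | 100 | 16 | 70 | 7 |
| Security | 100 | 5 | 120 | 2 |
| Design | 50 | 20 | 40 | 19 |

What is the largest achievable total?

9330

Order all 10 blocks by rate: Ops/T1 30 > Ops/T2 29 > Design/T1 20 > Design/T2 19 > Finance/T1 16 > R&D/T1 14 > R&D/T2 9 > Finance/T2 7 > Security/T1 5 > Security/T2 2.
Ops/T1 (30): +70 → 400 left.
Ops/T2 (29): +80 → 320 left.
Fill Design T1 block (50 at 20) → 270 left.
Fill Design T2 block (40 at 19) → 230 left.
Finance T1 at 16: fill all 100 → 130 left.
Fill R&D T1 block (80 at 14) → 50 left.
Fill R&D T2 block (40 at 9) → 10 left.
Finance/T2: +10 of 70 at 7; pool empty.
Total = 30×70 + 29×80 + 20×50 + 19×40 + 16×100 + 14×80 + 9×40 + 7×10 = 9330.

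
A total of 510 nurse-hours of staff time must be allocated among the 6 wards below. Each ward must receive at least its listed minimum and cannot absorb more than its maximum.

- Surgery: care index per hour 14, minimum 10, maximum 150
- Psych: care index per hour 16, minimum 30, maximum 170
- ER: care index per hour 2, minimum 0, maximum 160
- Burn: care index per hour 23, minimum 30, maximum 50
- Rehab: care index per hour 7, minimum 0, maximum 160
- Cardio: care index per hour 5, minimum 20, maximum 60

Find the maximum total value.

Meeting every minimum uses 10+30+0+30+0+20 = 90 nurse-hours, leaving 420.
Highest care index per hour first: Burn 23 > Psych 16 > Surgery 14 > Rehab 7 > Cardio 5 > ER 2.
Give Burn 20 more to hit its cap of 50 ; 400 left.
Psych takes 140 more to reach its cap of 170 ; 260 left.
Surgery takes 140 more to reach its cap of 150 ; 120 left.
Only 120 left; Rehab takes them to reach 120.
Total = 14×150 + 16×170 + 23×50 + 7×120 + 5×20 = 6910.

6910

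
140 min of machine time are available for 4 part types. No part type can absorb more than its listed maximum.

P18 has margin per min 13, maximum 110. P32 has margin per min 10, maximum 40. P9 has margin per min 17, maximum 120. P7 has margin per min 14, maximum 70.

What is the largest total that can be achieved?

Rank by margin per min: P9 17 > P7 14 > P18 13 > P32 10.
P9 takes 120 to reach its cap of 120 → 20 left.
P7 has room for 70 but only 20 remain, so it gets 20.
Total = 17×120 + 14×20 = 2320.

2320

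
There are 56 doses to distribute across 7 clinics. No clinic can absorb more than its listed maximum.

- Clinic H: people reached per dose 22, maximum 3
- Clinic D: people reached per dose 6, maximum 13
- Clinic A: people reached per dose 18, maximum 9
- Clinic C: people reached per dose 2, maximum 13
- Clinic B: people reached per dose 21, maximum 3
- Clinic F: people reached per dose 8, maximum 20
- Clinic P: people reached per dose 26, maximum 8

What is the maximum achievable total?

Order the clinics by people reached per dose: Clinic P 26 > Clinic H 22 > Clinic B 21 > Clinic A 18 > Clinic F 8 > Clinic D 6 > Clinic C 2.
Clinic P: +8 to 8 (cap) — 48 left.
Give Clinic H 3 to hit its cap of 3 — 45 left.
Clinic B: +3 to 3 (cap) — 42 left.
Clinic A takes 9 to reach its cap of 9 — 33 left.
Give Clinic F 20 to hit its cap of 20 — 13 left.
Give Clinic D 13 to hit its cap of 13 — 0 left.
Total = 22×3 + 6×13 + 18×9 + 21×3 + 8×20 + 26×8 = 737.

737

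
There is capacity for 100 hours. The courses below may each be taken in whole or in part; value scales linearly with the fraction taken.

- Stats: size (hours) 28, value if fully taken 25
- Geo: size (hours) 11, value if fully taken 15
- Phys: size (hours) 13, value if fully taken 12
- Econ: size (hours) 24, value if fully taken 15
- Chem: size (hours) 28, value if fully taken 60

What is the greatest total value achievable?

124.5

Best value per unit of size first: Chem 60/28≈2.14, Geo 15/11≈1.36, Phys 12/13≈0.923, Stats 25/28≈0.893, Econ 15/24≈0.625.
All 28 hours of Chem fit (value 60) ; 72 remain.
Take all of Geo (11 hours, value 15) ; 61 hours left.
All 13 hours of Phys fit (value 12) ; 48 remain.
All 28 hours of Stats fit (value 25) ; 20 remain.
20 hours left: a 20/24 share of Econ gives 15×20/24 = 12.5.
Total value = 124.5.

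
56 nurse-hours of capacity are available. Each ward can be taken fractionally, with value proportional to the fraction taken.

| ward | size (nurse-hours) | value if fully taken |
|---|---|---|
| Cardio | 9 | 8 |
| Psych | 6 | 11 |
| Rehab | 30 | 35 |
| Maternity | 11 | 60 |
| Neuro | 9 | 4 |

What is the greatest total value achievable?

114

Best value per unit of size first: Maternity 60/11≈5.45, Psych 11/6≈1.83, Rehab 35/30≈1.17, Cardio 8/9≈0.889, Neuro 4/9≈0.444.
Maternity: take in full, 11 nurse-hours for value 60 → 45 left.
Take all of Psych (6 nurse-hours, value 11) → 39 nurse-hours left.
Take all of Rehab (30 nurse-hours, value 35) → 9 nurse-hours left.
Take all of Cardio (9 nurse-hours, value 8) → 0 nurse-hours left.
Total value = 114.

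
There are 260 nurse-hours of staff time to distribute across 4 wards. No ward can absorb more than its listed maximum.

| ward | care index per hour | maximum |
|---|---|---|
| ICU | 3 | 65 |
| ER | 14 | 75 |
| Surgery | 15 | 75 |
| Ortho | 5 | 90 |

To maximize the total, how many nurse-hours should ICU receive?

Rank by care index per hour: Surgery 15 > ER 14 > Ortho 5 > ICU 3.
Give Surgery 75 to hit its cap of 75 — 185 left.
ER: +75 to 75 (cap) — 110 left.
Ortho takes 90 to reach its cap of 90 — 20 left.
ICU has room for 65 but only 20 remain, so it gets 20.

20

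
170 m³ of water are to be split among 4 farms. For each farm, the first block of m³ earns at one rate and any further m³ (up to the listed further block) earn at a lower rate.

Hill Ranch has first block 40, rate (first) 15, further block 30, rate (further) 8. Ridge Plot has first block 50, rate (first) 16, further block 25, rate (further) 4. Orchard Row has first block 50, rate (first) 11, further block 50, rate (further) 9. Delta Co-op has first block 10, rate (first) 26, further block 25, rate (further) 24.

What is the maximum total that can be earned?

Treat each block as its own option and order by rate: Delta Co-op/tier1 26 > Delta Co-op/tier2 24 > Ridge Plot/tier1 16 > Hill Ranch/tier1 15 > Orchard Row/tier1 11 > Orchard Row/tier2 9 > Hill Ranch/tier2 8 > Ridge Plot/tier2 4.
Delta Co-op/tier1 (26): +10 — 160 left.
Delta Co-op tier2 at 24: fill all 25 — 135 left.
Ridge Plot tier1 at 16: fill all 50 — 85 left.
Fill Hill Ranch tier1 block (40 at 15) — 45 left.
Orchard Row/tier1: +45 of 50 at 11; pool empty.
Total = 26×10 + 24×25 + 16×50 + 15×40 + 11×45 = 2755.

2755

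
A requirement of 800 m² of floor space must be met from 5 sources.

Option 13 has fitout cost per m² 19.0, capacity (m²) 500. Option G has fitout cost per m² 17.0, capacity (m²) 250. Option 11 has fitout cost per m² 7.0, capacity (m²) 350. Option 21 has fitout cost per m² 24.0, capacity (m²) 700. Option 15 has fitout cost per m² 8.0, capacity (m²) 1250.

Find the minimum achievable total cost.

Use sources in increasing cost order.
Option 11 (7.0): use full 350 ; 450 m² to go.
Option 15 at 8.0: take 450 of its 1250 ; requirement met.
Option G, Option 13, Option 21: unused.
Cost = 350×7.0 + 450×8.0 = 6050.

6050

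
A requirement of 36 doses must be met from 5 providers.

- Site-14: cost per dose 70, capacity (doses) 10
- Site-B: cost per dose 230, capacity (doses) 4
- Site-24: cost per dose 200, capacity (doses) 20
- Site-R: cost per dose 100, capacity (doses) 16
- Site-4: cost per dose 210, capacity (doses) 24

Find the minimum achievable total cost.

4300

Cheapest first:
Site-14 at 70: take all 10 doses — 26 still needed.
Take 16 from Site-R at 100 — need 10 more.
Site-24 at 200: take 10 of its 20 — requirement met.
Site-4, Site-B: unused.
Cost = 10×70 + 16×100 + 10×200 = 4300.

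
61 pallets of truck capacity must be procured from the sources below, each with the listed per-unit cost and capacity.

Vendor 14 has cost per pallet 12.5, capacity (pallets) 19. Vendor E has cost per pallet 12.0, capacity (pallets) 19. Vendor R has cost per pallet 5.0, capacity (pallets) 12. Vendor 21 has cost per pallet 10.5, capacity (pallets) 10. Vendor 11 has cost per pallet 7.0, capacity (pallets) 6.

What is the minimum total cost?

610

Fill from the cheapest source first.
Vendor R at 5.0: take all 12 pallets ; 49 still needed.
Vendor 11 at 7.0: take all 6 pallets ; 43 still needed.
Vendor 21 (10.5): use full 10 ; 33 pallets to go.
Vendor E (12.0): use full 19 ; 14 pallets to go.
Vendor 14 at 12.5: take 14 of its 19 ; requirement met.
Cost = 12×5.0 + 6×7.0 + 10×10.5 + 19×12.0 + 14×12.5 = 610.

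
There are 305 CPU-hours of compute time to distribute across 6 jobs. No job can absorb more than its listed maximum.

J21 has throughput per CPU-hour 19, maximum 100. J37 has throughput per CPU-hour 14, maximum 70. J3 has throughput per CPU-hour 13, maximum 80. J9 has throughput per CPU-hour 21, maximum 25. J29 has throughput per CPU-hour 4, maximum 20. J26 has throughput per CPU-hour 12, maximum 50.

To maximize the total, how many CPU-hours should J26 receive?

Highest throughput per CPU-hour first: J9 21 > J21 19 > J37 14 > J3 13 > J26 12 > J29 4.
J9: +25 to 25 (cap) → 280 left.
J21: +100 to 100 (cap) → 180 left.
J37 takes 70 to reach its cap of 70 → 110 left.
Give J3 80 to hit its cap of 80 → 30 left.
J26: +30 (room for 50) → 30. Pool exhausted.

30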